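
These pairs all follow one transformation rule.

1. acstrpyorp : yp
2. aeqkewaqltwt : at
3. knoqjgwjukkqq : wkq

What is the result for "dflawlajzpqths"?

aph

Looking at the pairs, the operation is to keep one character in every 3, starting at position 1 (positions 1st, 4th, 7th, ...), then delete the first 2 characters.
Starting from "dflawlajzpqths": after the first operation, "daaph"; after the second, "aph".
(Check on "knoqjgwjukkqq": → "kqwkq" → "wkq" ✓)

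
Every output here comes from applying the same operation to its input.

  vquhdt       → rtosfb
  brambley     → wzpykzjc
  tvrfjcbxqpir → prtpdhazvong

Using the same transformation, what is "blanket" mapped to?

rzjylic

The pattern: move the last character to the front, then shift every letter 2 places backward in the alphabet (wrapping around).
For "blanket", step one produces "tblanke"; step two turns that into "rzjylic".
(Check on "brambley": → "ybramble" → "wzpykzjc" ✓)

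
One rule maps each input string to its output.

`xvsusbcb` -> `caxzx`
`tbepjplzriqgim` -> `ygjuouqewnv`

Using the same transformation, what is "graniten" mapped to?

The rule is to shift every letter 5 places forward in the alphabet (wrapping around), then delete the last 3 characters.
"graniten" → "lwfsn".

lwfsn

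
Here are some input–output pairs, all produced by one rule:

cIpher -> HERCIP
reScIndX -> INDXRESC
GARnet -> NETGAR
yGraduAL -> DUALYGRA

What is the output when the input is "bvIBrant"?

What's happening: swap the front and back halves of the string, then convert every letter to uppercase.
Working it through for "bvIBrant": intermediate "rantbvIB", final "RANTBVIB".

RANTBVIB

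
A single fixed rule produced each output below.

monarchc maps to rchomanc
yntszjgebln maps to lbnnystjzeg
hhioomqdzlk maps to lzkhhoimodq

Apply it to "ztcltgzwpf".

Looking at the pairs, the operation is to swap each adjacent pair of characters (1↔2, 3↔4, ...), then move the last 3 characters to the front (rotate right by 3).
On "ztcltgzwpf": the first step gives "tzlcgtwzfp", and the second then gives "zfptzlcgtw".

zfptzlcgtw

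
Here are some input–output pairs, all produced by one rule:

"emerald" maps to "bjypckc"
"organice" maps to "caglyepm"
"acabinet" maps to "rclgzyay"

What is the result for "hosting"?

elgrqmf

Rule — shift every letter 2 places backward in the alphabet (wrapping around), then reverse the string.
Applying both steps to "hosting": "fmqrgle", then "elgrqmf".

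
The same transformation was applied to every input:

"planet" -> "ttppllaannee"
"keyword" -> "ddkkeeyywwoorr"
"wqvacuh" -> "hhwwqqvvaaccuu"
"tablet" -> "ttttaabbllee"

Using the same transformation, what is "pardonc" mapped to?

In each case the input is transformed by: double every character, then move the last 2 characters to the front (rotate right by 2).
On "pardonc" that produces "ccppaarrddoonn".

ccppaarrddoonn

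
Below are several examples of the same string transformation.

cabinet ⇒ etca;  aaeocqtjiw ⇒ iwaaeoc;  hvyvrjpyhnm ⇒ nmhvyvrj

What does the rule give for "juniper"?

erju

The rule is to move the last 2 characters to the front (rotate right by 2), then delete the last 3 characters.
Working it through for "juniper": intermediate "erjunip", final "erju".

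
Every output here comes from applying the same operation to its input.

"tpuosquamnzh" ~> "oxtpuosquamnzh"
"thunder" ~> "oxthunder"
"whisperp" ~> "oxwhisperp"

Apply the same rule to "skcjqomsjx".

oxskcjqomsjx

The rule is to prepend "ox".
For "skcjqomsjx" the result is "oxskcjqomsjx".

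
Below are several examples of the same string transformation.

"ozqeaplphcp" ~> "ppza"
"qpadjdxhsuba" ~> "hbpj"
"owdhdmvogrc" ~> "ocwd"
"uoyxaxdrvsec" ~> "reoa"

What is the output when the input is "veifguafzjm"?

fmeg

The transformation: keep one character in every 3, starting at position 2 (positions 2nd, 5th, 8th, ...), then move the last 2 characters to the front (rotate right by 2).
"veifguafzjm" → "egfm" → "fmeg".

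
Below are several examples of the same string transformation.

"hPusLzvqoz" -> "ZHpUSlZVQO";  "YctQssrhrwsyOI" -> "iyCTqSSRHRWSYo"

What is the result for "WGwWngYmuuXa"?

AwgWwNGyMUUx

Looking at the pairs, the operation is to flip the case of every letter, then move the last character to the front.
Applying both steps to "WGwWngYmuuXa": "wgWwNGyMUUxA", then "AwgWwNGyMUUx".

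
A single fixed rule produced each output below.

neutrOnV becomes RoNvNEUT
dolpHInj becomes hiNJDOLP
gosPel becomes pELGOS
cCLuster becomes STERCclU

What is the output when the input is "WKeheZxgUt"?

In each case the input is transformed by: flip the case of every letter, then swap the front and back halves of the string.
Starting from "WKeheZxgUt": after the first operation, "wkEHEzXGuT"; after the second, "zXGuTwkEHE".
(Check on "gosPel": → "GOSpEL" → "pELGOS" ✓)

zXGuTwkEHE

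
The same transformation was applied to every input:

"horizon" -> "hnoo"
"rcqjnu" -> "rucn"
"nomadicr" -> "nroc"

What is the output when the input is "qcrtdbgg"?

qgcg

Rule — take characters alternately from the front and the back (1st, last, 2nd, 2nd-last, ...), then keep only the first 4 characters.
On "qcrtdbgg": the first step gives "qgcgrbtd", and the second then gives "qgcg".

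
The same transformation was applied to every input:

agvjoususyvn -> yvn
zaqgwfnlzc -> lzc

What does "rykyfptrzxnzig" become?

The rule is to keep only the last 3 characters.
Doing the same to "rykyfptrzxnzig": "zig".

zig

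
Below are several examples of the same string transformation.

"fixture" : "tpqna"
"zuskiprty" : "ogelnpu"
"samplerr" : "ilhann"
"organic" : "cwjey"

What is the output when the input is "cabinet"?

xejap

Rule — delete the first 2 characters, then shift every letter 4 places backward in the alphabet (wrapping around).
"cabinet" → "binet" → "xejap".
(Check on "organic": → "ganic" → "cwjey" ✓)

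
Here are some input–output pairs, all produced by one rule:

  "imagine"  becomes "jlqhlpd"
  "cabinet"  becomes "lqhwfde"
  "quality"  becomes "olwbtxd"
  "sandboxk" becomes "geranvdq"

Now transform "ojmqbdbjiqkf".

Looking at the pairs, the operation is to move the first 3 characters to the end (rotate left by 3), then shift every letter 3 places forward in the alphabet (wrapping around).
Applying that to "ojmqbdbjiqkf" gives "tegemltnirmp".

tegemltnirmp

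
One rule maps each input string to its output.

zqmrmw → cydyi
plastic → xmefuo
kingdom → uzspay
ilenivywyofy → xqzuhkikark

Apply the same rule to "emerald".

What's happening: delete the first character, then shift every letter 12 places forward in the alphabet (wrapping around).
For "emerald", step one produces "merald"; step two turns that into "yqdmxp".
(Check on "kingdom": → "ingdom" → "uzspay" ✓)

yqdmxp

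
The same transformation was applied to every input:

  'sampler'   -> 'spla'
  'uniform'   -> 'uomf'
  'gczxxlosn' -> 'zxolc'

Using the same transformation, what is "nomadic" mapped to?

omda

Looking at the pairs, the operation is to sort the characters into reverse alphabetical order, then keep every other character starting from the first (positions 1st, 3rd, 5th, ...).
Applying both steps to "nomadic": "onmidca", then "omda".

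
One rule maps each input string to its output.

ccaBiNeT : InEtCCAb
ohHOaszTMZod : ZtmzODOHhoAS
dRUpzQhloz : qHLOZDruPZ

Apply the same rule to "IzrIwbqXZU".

The pattern: flip the case of every letter, then swap the front and back halves of the string.
"IzrIwbqXZU" → "BQxzuiZRiW".

BQxzuiZRiW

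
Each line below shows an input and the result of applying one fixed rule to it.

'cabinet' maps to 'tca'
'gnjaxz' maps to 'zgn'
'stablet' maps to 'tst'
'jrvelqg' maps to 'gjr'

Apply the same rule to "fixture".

efi

Each output is the input with this applied: move the last character to the front, then keep only the first 3 characters.
Starting from "fixture": after the first operation, "efixtur"; after the second, "efi".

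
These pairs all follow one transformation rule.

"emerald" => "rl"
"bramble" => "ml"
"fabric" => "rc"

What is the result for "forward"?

What's happening: keep every other character starting from the second (positions 2nd, 4th, 6th, ...), then delete the first character.
For "forward", step one produces "owr"; step two turns that into "wr".

wr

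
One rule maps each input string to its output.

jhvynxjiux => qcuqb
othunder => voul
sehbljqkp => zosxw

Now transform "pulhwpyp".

wsdf

In each case the input is transformed by: shift every letter 7 places forward in the alphabet (wrapping around), then keep every other character starting from the first (positions 1st, 3rd, 5th, ...).
"pulhwpyp" → "wsdf".
(Check on "othunder": → "vaobukly" → "voul" ✓)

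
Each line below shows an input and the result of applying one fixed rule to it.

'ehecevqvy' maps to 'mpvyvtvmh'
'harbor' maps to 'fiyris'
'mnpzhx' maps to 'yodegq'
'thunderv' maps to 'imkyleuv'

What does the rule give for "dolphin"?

zeufcgy

The rule is to move the last 2 characters to the front (rotate right by 2), then shift every letter 9 places backward in the alphabet (wrapping around).
So "dolphin" becomes "zeufcgy".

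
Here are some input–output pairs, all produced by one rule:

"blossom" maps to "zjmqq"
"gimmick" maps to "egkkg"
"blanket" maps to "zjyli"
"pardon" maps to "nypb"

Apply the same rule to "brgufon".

zpesd

What's happening: shift every letter 2 places backward in the alphabet (wrapping around), then delete the last 2 characters.
"brgufon" → "zpesdml" → "zpesd".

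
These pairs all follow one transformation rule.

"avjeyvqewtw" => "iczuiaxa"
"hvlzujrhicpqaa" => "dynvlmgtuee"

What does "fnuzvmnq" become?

The rule is to delete the first 3 characters, then shift every letter 4 places forward in the alphabet (wrapping around).
Working it through for "fnuzvmnq": intermediate "zvmnq", final "dzqru".
(Check on "hvlzujrhicpqaa": → "zujrhicpqaa" → "dynvlmgtuee" ✓)

dzqru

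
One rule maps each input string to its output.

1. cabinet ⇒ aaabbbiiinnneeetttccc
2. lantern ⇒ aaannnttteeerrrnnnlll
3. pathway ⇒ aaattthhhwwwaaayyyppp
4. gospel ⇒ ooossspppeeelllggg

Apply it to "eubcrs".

uuubbbcccrrrssseee

Each output is the input with this applied: repeat every character 3 times, then move the first 3 characters to the end (rotate left by 3).
On "eubcrs": the first step gives "eeeuuubbbcccrrrsss", and the second then gives "uuubbbcccrrrssseee".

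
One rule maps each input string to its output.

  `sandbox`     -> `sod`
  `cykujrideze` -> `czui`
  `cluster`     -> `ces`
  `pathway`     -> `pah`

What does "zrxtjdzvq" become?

zvt

The rule is to take characters alternately from the front and the back (1st, last, 2nd, 2nd-last, ...), then keep one character in every 3, starting at position 1 (positions 1st, 4th, 7th, ...).
For "zrxtjdzvq" the result is "zvt".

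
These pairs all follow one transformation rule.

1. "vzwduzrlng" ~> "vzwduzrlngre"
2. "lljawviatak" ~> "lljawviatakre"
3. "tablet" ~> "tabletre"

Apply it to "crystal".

Rule — append "re".
"crystal" → "crystalre".

crystalre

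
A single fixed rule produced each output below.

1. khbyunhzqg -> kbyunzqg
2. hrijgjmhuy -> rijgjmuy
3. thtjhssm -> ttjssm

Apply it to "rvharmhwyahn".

Looking at the pairs, the operation is to remove every "h".
Applying that to "rvharmhwyahn" gives "rvarmwyan".

rvarmwyan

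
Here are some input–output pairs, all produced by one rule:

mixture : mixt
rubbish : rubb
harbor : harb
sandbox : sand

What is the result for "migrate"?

Each output is the input with this applied: keep only the first 4 characters.
Doing the same to "migrate": "migr".

migr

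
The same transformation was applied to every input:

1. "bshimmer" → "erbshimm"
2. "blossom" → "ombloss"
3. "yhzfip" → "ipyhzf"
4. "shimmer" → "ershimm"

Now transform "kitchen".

Looking at the pairs, the operation is to move the last 2 characters to the front (rotate right by 2).
Applying that to "kitchen" gives "enkitch".

enkitch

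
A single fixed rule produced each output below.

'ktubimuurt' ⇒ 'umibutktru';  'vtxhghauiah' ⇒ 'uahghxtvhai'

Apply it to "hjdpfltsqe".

Looking at the pairs, the operation is to reverse the string, then move the first 3 characters to the end (rotate left by 3).
On "hjdpfltsqe": the first step gives "eqstlfpdjh", and the second then gives "tlfpdjheqs".

tlfpdjheqs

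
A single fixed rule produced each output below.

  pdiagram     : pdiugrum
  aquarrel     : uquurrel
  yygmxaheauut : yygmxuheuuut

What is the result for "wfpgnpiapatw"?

The pattern: replace every "a" with "u".
"wfpgnpiapatw" → "wfpgnpiuputw".

wfpgnpiuputw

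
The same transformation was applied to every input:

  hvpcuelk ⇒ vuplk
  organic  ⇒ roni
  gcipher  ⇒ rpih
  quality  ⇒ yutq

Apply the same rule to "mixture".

Rule — sort the characters into reverse alphabetical order, then delete the last 3 characters.
For "mixture", step one produces "xutrmie"; step two turns that into "xutr".

xutr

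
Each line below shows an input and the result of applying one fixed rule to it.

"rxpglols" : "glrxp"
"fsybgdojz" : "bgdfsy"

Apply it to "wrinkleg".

nkwri

In each case the input is transformed by: delete the last 3 characters, then move the first 3 characters to the end (rotate left by 3).
Applying both steps to "wrinkleg": "wrink", then "nkwri".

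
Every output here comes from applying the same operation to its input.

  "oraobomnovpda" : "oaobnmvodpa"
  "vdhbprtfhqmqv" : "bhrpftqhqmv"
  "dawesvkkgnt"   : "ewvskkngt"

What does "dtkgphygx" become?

gkhpgyx

The pattern: swap each adjacent pair of characters (1↔2, 3↔4, ...), then delete the first 2 characters.
For "dtkgphygx", step one produces "tdgkhpgyx"; step two turns that into "gkhpgyx".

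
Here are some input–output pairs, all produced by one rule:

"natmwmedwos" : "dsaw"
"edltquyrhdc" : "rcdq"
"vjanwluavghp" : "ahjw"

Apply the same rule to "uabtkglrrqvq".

rvak

Each output is the input with this applied: keep one character in every 3, starting at position 2 (positions 2nd, 5th, 8th, ...), then swap the front and back halves of the string.
Applying that to "uabtkglrrqvq" gives "rvak".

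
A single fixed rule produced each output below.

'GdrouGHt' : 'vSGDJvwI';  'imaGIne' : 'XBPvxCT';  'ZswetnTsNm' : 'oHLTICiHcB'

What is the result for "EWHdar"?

The transformation: flip the case of every letter, then shift every letter 11 places backward in the alphabet (wrapping around).
Applying both steps to "EWHdar": "ewhDAR", then "tlwSPG".

tlwSPG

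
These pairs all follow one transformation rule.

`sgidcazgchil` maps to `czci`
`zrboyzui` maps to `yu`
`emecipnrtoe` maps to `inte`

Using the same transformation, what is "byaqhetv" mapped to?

ht

Looking at the pairs, the operation is to keep every other character starting from the first (positions 1st, 3rd, 5th, ...), then delete the first 2 characters.
On "byaqhetv": the first step gives "baht", and the second then gives "ht".
(Check on "zrboyzui": → "zbyu" → "yu" ✓)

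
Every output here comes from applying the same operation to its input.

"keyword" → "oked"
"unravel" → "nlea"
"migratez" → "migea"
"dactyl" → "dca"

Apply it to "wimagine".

Looking at the pairs, the operation is to sort the characters into reverse alphabetical order, then delete the first 3 characters.
Doing the same to "wimagine": "iigea".

iigea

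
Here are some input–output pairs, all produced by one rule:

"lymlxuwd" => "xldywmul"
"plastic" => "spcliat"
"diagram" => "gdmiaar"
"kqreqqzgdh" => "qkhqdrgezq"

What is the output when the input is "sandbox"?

dsxaonb

The transformation: take characters alternately from the front and the back (1st, last, 2nd, 2nd-last, ...), then move the last character to the front.
On "sandbox": the first step gives "sxaonbd", and the second then gives "dsxaonb".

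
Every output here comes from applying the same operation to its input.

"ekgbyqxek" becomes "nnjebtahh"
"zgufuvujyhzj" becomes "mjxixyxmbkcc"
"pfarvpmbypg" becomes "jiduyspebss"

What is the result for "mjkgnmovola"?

What's happening: shift every letter 3 places forward in the alphabet (wrapping around), then swap the first and last characters.
For "mjkgnmovola", step one produces "pmnjqpryrod"; step two turns that into "dmnjqpryrop".

dmnjqpryrop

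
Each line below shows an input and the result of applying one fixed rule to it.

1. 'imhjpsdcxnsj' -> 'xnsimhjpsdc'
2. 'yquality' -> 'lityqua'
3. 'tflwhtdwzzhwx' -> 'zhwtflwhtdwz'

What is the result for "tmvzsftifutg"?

futtmvzsfti

The rule is to delete the last character, then move the last 3 characters to the front (rotate right by 3).
For "tmvzsftifutg", step one produces "tmvzsftifut"; step two turns that into "futtmvzsfti".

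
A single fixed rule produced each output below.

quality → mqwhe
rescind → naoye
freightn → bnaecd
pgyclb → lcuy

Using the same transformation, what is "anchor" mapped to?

Rule — shift every letter 4 places backward in the alphabet (wrapping around), then delete the last 2 characters.
Applying both steps to "anchor": "wjydkn", then "wjyd".

wjyd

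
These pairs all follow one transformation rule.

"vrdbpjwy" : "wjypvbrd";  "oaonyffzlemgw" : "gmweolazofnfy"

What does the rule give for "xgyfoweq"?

The rule is to move the last 2 characters to the front (rotate right by 2), then take characters alternately from the front and the back (1st, last, 2nd, 2nd-last, ...).
Starting from "xgyfoweq": after the first operation, "eqxgyfow"; after the second, "ewqoxfgy".

ewqoxfgy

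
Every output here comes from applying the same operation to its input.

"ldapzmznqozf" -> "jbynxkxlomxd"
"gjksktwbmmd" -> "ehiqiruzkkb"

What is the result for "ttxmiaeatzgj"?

rrvkgycyrxeh

Each output is the input with this applied: shift every letter 2 places backward in the alphabet (wrapping around).
Doing the same to "ttxmiaeatzgj": "rrvkgycyrxeh".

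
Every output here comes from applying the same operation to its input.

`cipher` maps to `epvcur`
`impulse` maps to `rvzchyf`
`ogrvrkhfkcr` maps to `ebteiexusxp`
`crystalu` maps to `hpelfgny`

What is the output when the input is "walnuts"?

What's happening: move the last character to the front, then shift every letter 13 places forward in the alphabet (wrapping around) — i.e. ROT13.
On "walnuts": the first step gives "swalnut", and the second then gives "fjnyahg".

fjnyahg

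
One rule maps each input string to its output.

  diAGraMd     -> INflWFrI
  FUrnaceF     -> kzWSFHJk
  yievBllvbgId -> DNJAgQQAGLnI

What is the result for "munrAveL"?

RZSWfAJq

What's happening: flip the case of every letter, then shift every letter 5 places forward in the alphabet (wrapping around).
"munrAveL" → "MUNRaVEl" → "RZSWfAJq".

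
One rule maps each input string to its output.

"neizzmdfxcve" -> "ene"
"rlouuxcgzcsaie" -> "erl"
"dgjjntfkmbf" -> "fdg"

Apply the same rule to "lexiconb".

ble

Each output is the input with this applied: move the last character to the front, then keep only the first 3 characters.
On "lexiconb": the first step gives "blexicon", and the second then gives "ble".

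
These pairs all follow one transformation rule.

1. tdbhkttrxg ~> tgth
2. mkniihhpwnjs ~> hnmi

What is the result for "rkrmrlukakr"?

The rule is to keep one character in every 3, starting at position 1 (positions 1st, 4th, 7th, ...), then swap the front and back halves of the string.
For "rkrmrlukakr", step one produces "rmuk"; step two turns that into "ukrm".
(Check on "tdbhkttrxg": → "thtg" → "tgth" ✓)

ukrm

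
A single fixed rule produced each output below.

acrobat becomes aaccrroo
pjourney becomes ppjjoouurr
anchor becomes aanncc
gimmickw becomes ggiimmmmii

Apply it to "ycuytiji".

yyccuuyytt

Each output is the input with this applied: delete the last 3 characters, then double every character.
Working it through for "ycuytiji": intermediate "ycuyt", final "yyccuuyytt".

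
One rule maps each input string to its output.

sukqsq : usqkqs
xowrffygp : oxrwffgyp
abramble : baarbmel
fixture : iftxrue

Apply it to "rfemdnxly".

frmendlxy

What's happening: swap each adjacent pair of characters (1↔2, 3↔4, ...).
For "rfemdnxly" the result is "frmendlxy".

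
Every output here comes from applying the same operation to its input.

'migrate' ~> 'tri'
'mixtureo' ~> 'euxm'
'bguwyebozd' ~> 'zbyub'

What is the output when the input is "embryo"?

The transformation: reverse the string, then keep every other character starting from the second (positions 2nd, 4th, 6th, ...).
For "embryo", step one produces "oyrbme"; step two turns that into "ybe".

ybe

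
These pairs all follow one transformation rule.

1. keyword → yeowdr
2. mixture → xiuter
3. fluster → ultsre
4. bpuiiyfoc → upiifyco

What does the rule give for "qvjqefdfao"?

jveqdfafo

Each output is the input with this applied: delete the first character, then swap each adjacent pair of characters (1↔2, 3↔4, ...).
"qvjqefdfao" → "jveqdfafo".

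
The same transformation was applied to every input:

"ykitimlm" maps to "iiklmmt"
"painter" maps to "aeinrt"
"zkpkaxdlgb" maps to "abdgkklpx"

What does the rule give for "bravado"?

Rule — delete the first character, then sort the characters into alphabetical order.
Starting from "bravado": after the first operation, "ravado"; after the second, "aadorv".

aadorv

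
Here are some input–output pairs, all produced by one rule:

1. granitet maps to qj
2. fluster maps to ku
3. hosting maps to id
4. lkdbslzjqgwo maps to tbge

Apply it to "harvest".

Looking at the pairs, the operation is to keep one character in every 3, starting at position 3 (positions 3rd, 6th, 9th, ...), then shift every letter 10 places backward in the alphabet (wrapping around).
For "harvest", step one produces "rs"; step two turns that into "hi".
(Check on "granitet": → "at" → "qj" ✓)

hi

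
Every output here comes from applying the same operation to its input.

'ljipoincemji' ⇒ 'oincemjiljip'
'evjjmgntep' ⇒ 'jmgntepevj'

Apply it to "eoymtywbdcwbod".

ywbdcwbodeoymt

What's happening: move the last 2 characters to the front (rotate right by 2), then swap the front and back halves of the string.
Applying that to "eoymtywbdcwbod" gives "ywbdcwbodeoymt".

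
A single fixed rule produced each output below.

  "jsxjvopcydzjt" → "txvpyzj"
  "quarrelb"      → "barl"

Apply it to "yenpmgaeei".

The pattern: swap the first and last characters, then keep every other character starting from the first (positions 1st, 3rd, 5th, ...).
"yenpmgaeei" → "ienpmgaeey" → "inmae".

inmae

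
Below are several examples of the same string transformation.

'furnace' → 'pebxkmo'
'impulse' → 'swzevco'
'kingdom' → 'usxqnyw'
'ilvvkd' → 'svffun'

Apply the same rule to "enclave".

The transformation: shift every letter 10 places forward in the alphabet (wrapping around).
Doing the same to "enclave": "oxmvkfo".

oxmvkfo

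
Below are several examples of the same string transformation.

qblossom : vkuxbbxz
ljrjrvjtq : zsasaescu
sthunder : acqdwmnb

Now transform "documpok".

txldvyxm

The rule is to shift every letter 9 places forward in the alphabet (wrapping around), then swap the first and last characters.
On "documpok": the first step gives "mxldvyxt", and the second then gives "txldvyxm".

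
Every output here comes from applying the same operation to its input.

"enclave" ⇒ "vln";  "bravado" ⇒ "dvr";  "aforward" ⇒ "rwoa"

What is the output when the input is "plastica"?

Each output is the input with this applied: reverse the string, then keep every other character starting from the second (positions 2nd, 4th, 6th, ...).
Working it through for "plastica": intermediate "acitsalp", final "ctap".

ctap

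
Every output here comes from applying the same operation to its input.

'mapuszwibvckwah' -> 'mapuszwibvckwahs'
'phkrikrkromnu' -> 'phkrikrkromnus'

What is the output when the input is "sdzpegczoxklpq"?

sdzpegczoxklpqs

Rule — append "s".
"sdzpegczoxklpq" → "sdzpegczoxklpqs".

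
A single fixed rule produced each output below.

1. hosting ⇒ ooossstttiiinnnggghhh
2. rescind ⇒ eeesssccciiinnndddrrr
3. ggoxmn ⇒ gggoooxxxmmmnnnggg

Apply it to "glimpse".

Rule — repeat every character 3 times, then move the first 3 characters to the end (rotate left by 3).
"glimpse" → "llliiimmmpppssseeeggg".

llliiimmmpppssseeeggg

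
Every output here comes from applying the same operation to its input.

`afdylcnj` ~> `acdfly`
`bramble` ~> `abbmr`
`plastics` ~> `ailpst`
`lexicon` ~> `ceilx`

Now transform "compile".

The pattern: delete the last 2 characters, then sort the characters into alphabetical order.
Starting from "compile": after the first operation, "compi"; after the second, "cimop".
(Check on "lexicon": → "lexic" → "ceilx" ✓)

cimop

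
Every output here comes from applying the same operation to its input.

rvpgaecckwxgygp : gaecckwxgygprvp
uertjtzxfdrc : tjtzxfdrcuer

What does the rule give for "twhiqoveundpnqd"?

In each case the input is transformed by: move the first 3 characters to the end (rotate left by 3).
Doing the same to "twhiqoveundpnqd": "iqoveundpnqdtwh".

iqoveundpnqdtwh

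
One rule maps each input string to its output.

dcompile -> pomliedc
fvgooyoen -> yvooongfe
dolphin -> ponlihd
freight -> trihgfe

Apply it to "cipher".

Rule — sort the characters into reverse alphabetical order.
"cipher" → "rpihec".

rpihec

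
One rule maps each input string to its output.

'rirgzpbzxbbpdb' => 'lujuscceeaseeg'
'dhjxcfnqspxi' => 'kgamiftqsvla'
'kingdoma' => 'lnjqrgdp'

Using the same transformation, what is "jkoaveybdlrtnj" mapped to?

nmdrhyebogwumq

The transformation: swap each adjacent pair of characters (1↔2, 3↔4, ...), then shift every letter 3 places forward in the alphabet (wrapping around).
Working it through for "jkoaveybdlrtnj": intermediate "kjaoevbyldtrjn", final "nmdrhyebogwumq".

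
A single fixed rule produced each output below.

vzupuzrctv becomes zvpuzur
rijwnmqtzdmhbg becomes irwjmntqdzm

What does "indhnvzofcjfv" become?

In each case the input is transformed by: delete the last 3 characters, then swap each adjacent pair of characters (1↔2, 3↔4, ...).
Applying both steps to "indhnvzofcjfv": "indhnvzofc", then "nihdvnozcf".

nihdvnozcf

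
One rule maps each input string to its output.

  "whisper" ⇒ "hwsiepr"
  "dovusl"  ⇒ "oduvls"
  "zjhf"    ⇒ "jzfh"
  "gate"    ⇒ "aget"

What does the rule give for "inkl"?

nilk

Rule — swap each adjacent pair of characters (1↔2, 3↔4, ...).
Doing the same to "inkl": "nilk".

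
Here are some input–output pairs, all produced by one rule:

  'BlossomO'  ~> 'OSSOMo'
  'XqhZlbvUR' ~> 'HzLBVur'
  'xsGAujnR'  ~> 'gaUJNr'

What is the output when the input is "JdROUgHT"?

rouGht

Rule — delete the first 2 characters, then flip the case of every letter.
Applying both steps to "JdROUgHT": "ROUgHT", then "rouGht".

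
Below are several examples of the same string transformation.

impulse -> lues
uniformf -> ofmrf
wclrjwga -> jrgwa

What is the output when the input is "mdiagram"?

gaarm

In each case the input is transformed by: delete the first 3 characters, then swap each adjacent pair of characters (1↔2, 3↔4, ...).
Working it through for "mdiagram": intermediate "agram", final "gaarm".
(Check on "impulse": → "ulse" → "lues" ✓)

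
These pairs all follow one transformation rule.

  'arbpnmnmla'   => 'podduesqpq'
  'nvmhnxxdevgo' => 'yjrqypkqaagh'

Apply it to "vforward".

The pattern: shift every letter 3 places forward in the alphabet (wrapping around), then move the last 3 characters to the front (rotate right by 3).
Applying both steps to "vforward": "yiruzdug", then "dugyiruz".
(Check on "arbpnmnmla": → "duesqpqpod" → "podduesqpq" ✓)

dugyiruz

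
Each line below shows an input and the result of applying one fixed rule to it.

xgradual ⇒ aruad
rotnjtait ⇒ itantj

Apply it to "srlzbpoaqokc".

klozqbapo

What's happening: take characters alternately from the front and the back (1st, last, 2nd, 2nd-last, ...), then delete the first 3 characters.
"srlzbpoaqokc" → "scrklozqbapo" → "klozqbapo".
(Check on "xgradual": → "xlgaruad" → "aruad" ✓)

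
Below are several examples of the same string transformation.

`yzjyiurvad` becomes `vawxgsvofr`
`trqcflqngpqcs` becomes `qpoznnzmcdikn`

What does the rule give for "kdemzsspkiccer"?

The transformation: take characters alternately from the front and the back (1st, last, 2nd, 2nd-last, ...), then shift every letter 3 places backward in the alphabet (wrapping around).
Applying both steps to "kdemzsspkiccer": "krdeecmczisksp", then "hoabbzjzwfphpm".

hoabbzjzwfphpm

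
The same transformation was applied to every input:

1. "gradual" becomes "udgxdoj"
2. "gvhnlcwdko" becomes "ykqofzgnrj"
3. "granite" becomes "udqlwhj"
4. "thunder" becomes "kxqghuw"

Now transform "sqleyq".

tohbtv

The rule is to move the first character to the end, then shift every letter 3 places forward in the alphabet (wrapping around).
Working it through for "sqleyq": intermediate "qleyqs", final "tohbtv".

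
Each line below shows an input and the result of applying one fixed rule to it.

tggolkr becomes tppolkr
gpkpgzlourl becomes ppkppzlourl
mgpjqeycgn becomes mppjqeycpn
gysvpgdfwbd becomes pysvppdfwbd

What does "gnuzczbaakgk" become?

The rule is to replace every "g" with "p".
So "gnuzczbaakgk" becomes "pnuzczbaakpk".

pnuzczbaakpk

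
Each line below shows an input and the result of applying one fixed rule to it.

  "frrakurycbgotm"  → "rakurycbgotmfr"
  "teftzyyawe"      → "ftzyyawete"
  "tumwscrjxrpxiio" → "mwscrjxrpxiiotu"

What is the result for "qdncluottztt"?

ncluottzttqd

The rule is to move the first 2 characters to the end (rotate left by 2).
Doing the same to "qdncluottztt": "ncluottzttqd".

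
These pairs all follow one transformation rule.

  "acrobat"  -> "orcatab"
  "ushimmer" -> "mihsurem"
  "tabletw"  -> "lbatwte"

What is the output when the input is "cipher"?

Rule — reverse the string, then move the first 3 characters to the end (rotate left by 3).
Applying both steps to "cipher": "rehpic", then "picreh".
(Check on "ushimmer": → "remmihsu" → "mihsurem" ✓)

picreh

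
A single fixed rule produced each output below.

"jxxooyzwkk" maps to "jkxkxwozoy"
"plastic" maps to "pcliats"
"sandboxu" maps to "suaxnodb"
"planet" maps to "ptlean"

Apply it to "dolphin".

dnoilhp

The rule is to take characters alternately from the front and the back (1st, last, 2nd, 2nd-last, ...).
"dolphin" → "dnoilhp".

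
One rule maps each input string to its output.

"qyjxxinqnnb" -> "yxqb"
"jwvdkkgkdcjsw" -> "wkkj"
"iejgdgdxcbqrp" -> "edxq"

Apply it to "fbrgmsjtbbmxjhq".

bmtmh

In each case the input is transformed by: keep one character in every 3, starting at position 2 (positions 2nd, 5th, 8th, ...).
For "fbrgmsjtbbmxjhq" the result is "bmtmh".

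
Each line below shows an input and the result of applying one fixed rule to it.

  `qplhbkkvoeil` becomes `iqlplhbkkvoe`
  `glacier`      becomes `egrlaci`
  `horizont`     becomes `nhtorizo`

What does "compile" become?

lceompi

Each output is the input with this applied: swap the first and last characters, then move the last 2 characters to the front (rotate right by 2).
Starting from "compile": after the first operation, "eompilc"; after the second, "lceompi".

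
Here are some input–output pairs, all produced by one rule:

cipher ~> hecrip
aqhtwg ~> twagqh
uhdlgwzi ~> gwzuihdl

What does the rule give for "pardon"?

dopnar

In each case the input is transformed by: swap the first and last characters, then swap the front and back halves of the string.
Starting from "pardon": after the first operation, "nardop"; after the second, "dopnar".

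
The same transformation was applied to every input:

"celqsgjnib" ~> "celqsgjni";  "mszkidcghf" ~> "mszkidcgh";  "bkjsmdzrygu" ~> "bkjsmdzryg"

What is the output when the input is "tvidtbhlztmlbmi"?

tvidtbhlztmlbm

The rule is to delete the last character.
For "tvidtbhlztmlbmi" the result is "tvidtbhlztmlbm".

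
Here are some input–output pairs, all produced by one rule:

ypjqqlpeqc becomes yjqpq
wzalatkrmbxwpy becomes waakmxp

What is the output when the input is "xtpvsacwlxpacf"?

What's happening: keep every other character starting from the first (positions 1st, 3rd, 5th, ...).
On "xtpvsacwlxpacf" that produces "xpsclpc".

xpsclpc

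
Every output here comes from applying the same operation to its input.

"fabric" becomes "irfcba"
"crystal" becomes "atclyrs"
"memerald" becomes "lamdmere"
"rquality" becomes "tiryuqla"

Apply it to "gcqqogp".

The rule is to move the last 3 characters to the front (rotate right by 3), then swap each adjacent pair of characters (1↔2, 3↔4, ...).
For "gcqqogp", step one produces "ogpgcqq"; step two turns that into "gogpqcq".

gogpqcq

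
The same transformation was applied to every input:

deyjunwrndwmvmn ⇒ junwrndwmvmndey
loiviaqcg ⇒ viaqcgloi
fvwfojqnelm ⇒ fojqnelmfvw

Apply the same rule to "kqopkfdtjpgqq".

The rule is to move the first 3 characters to the end (rotate left by 3).
Applying that to "kqopkfdtjpgqq" gives "pkfdtjpgqqkqo".

pkfdtjpgqqkqo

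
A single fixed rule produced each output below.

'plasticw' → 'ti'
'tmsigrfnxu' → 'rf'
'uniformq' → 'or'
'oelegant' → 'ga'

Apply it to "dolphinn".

In each case the input is transformed by: swap the front and back halves of the string, then keep only the first 2 characters.
"dolphinn" → "hinndolp" → "hi".

hi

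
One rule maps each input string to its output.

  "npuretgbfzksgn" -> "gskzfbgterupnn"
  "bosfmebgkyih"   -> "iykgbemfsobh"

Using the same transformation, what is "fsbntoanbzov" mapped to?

The transformation: reverse the string, then move the first character to the end.
Starting from "fsbntoanbzov": after the first operation, "vozbnaotnbsf"; after the second, "ozbnaotnbsfv".
(Check on "npuretgbfzksgn": → "ngskzfbgterupn" → "gskzfbgterupnn" ✓)

ozbnaotnbsfv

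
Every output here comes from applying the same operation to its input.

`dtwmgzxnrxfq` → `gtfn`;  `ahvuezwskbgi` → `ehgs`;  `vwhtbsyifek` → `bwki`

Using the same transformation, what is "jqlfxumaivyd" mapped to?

The rule is to keep one character in every 3, starting at position 2 (positions 2nd, 5th, 8th, ...), then swap each adjacent pair of characters (1↔2, 3↔4, ...).
Applying both steps to "jqlfxumaivyd": "qxay", then "xqya".

xqya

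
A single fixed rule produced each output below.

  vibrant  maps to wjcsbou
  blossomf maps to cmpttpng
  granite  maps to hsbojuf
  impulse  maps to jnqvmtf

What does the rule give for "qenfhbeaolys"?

Each output is the input with this applied: shift every letter 1 place forward in the alphabet (wrapping around).
Doing the same to "qenfhbeaolys": "rfogicfbpmzt".

rfogicfbpmzt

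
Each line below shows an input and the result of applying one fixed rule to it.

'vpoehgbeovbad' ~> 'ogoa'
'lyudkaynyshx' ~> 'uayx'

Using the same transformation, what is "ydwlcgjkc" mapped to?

The rule is to keep one character in every 3, starting at position 3 (positions 3rd, 6th, 9th, ...).
Applying that to "ydwlcgjkc" gives "wgc".

wgc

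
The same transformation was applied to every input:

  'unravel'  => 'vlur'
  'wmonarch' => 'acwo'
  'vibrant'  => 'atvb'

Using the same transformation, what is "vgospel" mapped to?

The transformation: keep every other character starting from the first (positions 1st, 3rd, 5th, ...), then move the last 2 characters to the front (rotate right by 2).
For "vgospel", step one produces "vopl"; step two turns that into "plvo".
(Check on "wmonarch": → "woac" → "acwo" ✓)

plvo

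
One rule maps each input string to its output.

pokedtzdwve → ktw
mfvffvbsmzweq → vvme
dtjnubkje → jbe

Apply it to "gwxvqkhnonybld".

Looking at the pairs, the operation is to keep one character in every 3, starting at position 3 (positions 3rd, 6th, 9th, ...).
For "gwxvqkhnonybld" the result is "xkob".

xkob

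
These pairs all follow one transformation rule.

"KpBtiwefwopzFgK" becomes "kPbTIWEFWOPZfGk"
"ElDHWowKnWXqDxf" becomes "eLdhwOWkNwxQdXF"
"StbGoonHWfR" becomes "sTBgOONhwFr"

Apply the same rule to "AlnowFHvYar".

What's happening: flip the case of every letter.
For "AlnowFHvYar" the result is "aLNOWfhVyAR".

aLNOWfhVyAR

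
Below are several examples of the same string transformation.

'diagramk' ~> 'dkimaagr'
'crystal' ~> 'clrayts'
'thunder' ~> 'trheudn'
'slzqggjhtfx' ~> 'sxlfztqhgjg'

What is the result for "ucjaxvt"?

utcvjxa

In each case the input is transformed by: take characters alternately from the front and the back (1st, last, 2nd, 2nd-last, ...).
Applying that to "ucjaxvt" gives "utcvjxa".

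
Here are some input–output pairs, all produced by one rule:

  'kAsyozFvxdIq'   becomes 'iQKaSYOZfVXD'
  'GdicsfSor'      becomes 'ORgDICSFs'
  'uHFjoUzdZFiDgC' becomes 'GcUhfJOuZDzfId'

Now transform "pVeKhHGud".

UDPvEkHhg

The transformation: move the last 2 characters to the front (rotate right by 2), then flip the case of every letter.
Starting from "pVeKhHGud": after the first operation, "udpVeKhHG"; after the second, "UDPvEkHhg".
(Check on "GdicsfSor": → "orGdicsfS" → "ORgDICSFs" ✓)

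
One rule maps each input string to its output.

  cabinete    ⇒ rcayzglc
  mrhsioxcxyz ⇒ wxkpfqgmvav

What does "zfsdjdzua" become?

Rule — shift every letter 2 places backward in the alphabet (wrapping around), then move the last 2 characters to the front (rotate right by 2).
For "zfsdjdzua", step one produces "xdqbhbxsy"; step two turns that into "syxdqbhbx".

syxdqbhbx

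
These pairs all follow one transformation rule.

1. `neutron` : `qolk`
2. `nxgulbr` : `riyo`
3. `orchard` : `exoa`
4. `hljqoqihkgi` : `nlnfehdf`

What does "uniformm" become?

The rule is to delete the first 3 characters, then shift every letter 3 places backward in the alphabet (wrapping around).
On "uniformm": the first step gives "formm", and the second then gives "clojj".

clojj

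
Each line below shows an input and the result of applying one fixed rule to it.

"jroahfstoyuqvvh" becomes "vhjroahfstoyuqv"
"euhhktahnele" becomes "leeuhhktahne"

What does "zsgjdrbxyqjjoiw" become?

Each output is the input with this applied: move the last 2 characters to the front (rotate right by 2).
Doing the same to "zsgjdrbxyqjjoiw": "iwzsgjdrbxyqjjo".

iwzsgjdrbxyqjjo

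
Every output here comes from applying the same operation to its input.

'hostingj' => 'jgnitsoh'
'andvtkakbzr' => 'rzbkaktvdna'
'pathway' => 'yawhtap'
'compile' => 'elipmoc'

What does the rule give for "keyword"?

drowyek

The transformation: reverse the string.
For "keyword" the result is "drowyek".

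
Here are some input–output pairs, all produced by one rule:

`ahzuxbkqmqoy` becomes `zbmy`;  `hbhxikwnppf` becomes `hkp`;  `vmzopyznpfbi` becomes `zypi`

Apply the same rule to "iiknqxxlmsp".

kxm

Each output is the input with this applied: keep one character in every 3, starting at position 3 (positions 3rd, 6th, 9th, ...).
"iiknqxxlmsp" → "kxm".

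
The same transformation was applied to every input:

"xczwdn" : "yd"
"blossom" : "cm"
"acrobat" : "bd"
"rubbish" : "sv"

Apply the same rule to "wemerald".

xf

Each output is the input with this applied: shift every letter 1 place forward in the alphabet (wrapping around), then keep only the first 2 characters.
So "wemerald" becomes "xf".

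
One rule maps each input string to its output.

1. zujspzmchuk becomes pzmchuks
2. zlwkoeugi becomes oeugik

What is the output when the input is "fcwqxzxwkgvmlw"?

The pattern: delete the first 3 characters, then move the first character to the end.
On "fcwqxzxwkgvmlw": the first step gives "qxzxwkgvmlw", and the second then gives "xzxwkgvmlwq".

xzxwkgvmlwq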